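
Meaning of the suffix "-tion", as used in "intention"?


Suffix: -tion
Example: intention = intend + -tion, with a spelling change
Meaning = act or process


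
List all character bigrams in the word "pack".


Word: "pack" (length 4)
Number of bigrams = 4 - 2 + 1 = 3
  Position 0: "pa"
  Position 1: "ac"
  Position 2: "ck"
Bigrams = "pa", "ac", "ck"


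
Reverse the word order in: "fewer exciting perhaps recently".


Original: "fewer exciting perhaps recently"
Words (1..n): fewer | exciting | perhaps | recently
Reversed (n..1): recently | perhaps | exciting | fewer
Result = "recently perhaps exciting fewer"


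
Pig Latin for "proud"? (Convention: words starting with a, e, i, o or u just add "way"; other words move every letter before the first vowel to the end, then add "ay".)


Word: "proud"
Starts with consonant(s) → move to end, add 'ay'
Consonant cluster: "pr"
Pig Latin = "oudpray"


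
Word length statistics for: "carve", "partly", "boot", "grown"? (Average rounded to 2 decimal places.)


Lengths: "carve"=5, "partly"=6, "boot"=4, "grown"=5
Sum = 20, Count = 4
Average = 20/4 = 5.00
= avg=5.00, min=4, max=6


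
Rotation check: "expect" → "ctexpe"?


Word: "expect", Candidate: "ctexpe"
Method: check if candidate is substring of word+word
"expectexpect" contains "ctexpe"? Yes
Is rotation = Yes


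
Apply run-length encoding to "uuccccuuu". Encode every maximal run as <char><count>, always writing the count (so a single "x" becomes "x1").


String: "uuccccuuu"
Scanning for consecutive runs:
  'u' x 2
  'c' x 4
  'u' x 3
RLE = "u2c4u3"


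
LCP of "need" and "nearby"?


Word 1: "need"
Word 2: "nearby"
Comparing from start:
  Pos 0: 'n' == 'n'
  Pos 1: 'e' == 'e'
  Pos 2: 'e' != 'a' (stop)
LCP = "ne" (length 2)


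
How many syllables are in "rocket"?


Word: "rocket"
Syllable breakdown: rock / et
Counting: 2 parts
= 2 syllables


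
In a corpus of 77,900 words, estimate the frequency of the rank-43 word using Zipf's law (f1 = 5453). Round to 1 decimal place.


Zipf's law: f(r) = f(1) / r
f(1) = 5453
f(43) = 5453 / 43
= 126.8 occurrences


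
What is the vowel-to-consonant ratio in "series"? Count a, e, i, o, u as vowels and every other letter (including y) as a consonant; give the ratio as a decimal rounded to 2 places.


Word: "series"
Vowels (a,e,i,o,u): 3
Consonants: 3
Ratio = 3/3
= 1.00


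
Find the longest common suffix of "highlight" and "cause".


Word 1: "highlight"
Word 2: "cause"
Comparing from end:
  Pos -1: 't' != 'e' (stop)
LCS = "" (length 0)


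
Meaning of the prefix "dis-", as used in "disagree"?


Prefix: dis-
Example: disagree = dis- + agree
Meaning = not / opposite


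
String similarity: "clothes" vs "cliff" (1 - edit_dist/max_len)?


Word 1: "clothes" (length 7)
Word 2: "cliff" (length 5)
One optimal edit sequence:
  1. keep 'c'
  2. keep 'l'
  3. delete 'o'  (+1)
  4. delete 't'  (+1)
  5. substitute 'h' -> 'i'  (+1)
  6. substitute 'e' -> 'f'  (+1)
  7. substitute 's' -> 'f'  (+1)
Edit distance = 5
Max length = max(7, 5) = 7
Similarity = 1 - 5/7
= 0.2857


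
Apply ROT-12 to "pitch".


Word: "pitch"
Shift: 12
Each letter → (letter + shift) mod 26:
  'p' (15) + 12 = 1 → 'b'
  'i' (8) + 12 = 20 → 'u'
  't' (19) + 12 = 5 → 'f'
  'c' (2) + 12 = 14 → 'o'
  'h' (7) + 12 = 19 → 't'
Result = "bufot"


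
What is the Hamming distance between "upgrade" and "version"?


Comparing character by character (same length = 7):
  Pos 0: 'u' vs 'v' !=
  Pos 1: 'p' vs 'e' !=
  Pos 2: 'g' vs 'r' !=
  Pos 3: 'r' vs 's' !=
  Pos 4: 'a' vs 'i' !=
  Pos 5: 'd' vs 'o' !=
  Pos 6: 'e' vs 'n' !=
Hamming distance = 7


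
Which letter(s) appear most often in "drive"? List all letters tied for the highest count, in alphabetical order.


Word: "drive"
Letter counts:
  'd': 1
  'e': 1
  'i': 1
  'r': 1
  'v': 1
Maximum count = 1
Most frequent = 'd', 'e', 'i', 'r', 'v' (1 time each)


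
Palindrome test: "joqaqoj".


Word: "joqaqoj"
Reversed: "joqaqoj"
Forward == Backward? joqaqoj == joqaqoj
Palindrome = Yes


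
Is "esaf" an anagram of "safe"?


Word 1: "safe" → sorted: aefs
Word 2: "esaf" → sorted: aefs
Same letters? aefs == aefs
Anagram = Yes


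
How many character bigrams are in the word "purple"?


Word: "purple" (length 6)
Number of 2-grams = length - 2 + 1 = 6 - 2 + 1
= 5


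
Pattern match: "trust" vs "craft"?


Pattern of "trust": [0, 1, 2, 3, 0]
Pattern of "craft": [0, 1, 2, 3, 4]
Patterns do not match
Same pattern = No


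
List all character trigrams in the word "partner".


Word: "partner" (length 7)
Number of trigrams = 7 - 3 + 1 = 5
  Position 0: "par"
  Position 1: "art"
  Position 2: "rtn"
  Position 3: "tne"
  Position 4: "ner"
Trigrams = "par", "art", "rtn", "tne", "ner"


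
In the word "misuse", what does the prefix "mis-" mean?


Prefix: mis-
As in: misuse -> mis- + use
Meaning = wrongly


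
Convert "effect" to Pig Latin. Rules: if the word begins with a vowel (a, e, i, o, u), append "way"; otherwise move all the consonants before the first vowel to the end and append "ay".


Word: "effect"
Starts with vowel → add 'way'
Pig Latin = "effectway"


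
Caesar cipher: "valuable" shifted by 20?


Word: "valuable"
Shift: 20
Each letter → (letter + shift) mod 26:
  'v' (21) + 20 = 15 → 'p'
  'a' (0) + 20 = 20 → 'u'
  'l' (11) + 20 = 5 → 'f'
  'u' (20) + 20 = 14 → 'o'
  'a' (0) + 20 = 20 → 'u'
  'b' (1) + 20 = 21 → 'v'
  'l' (11) + 20 = 5 → 'f'
  'e' (4) + 20 = 24 → 'y'
Result = "pufouvfy"


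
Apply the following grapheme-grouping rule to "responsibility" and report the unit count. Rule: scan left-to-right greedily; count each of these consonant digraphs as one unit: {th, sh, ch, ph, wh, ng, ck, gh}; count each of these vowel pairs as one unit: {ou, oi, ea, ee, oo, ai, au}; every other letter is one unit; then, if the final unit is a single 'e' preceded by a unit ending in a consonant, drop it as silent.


Word: "responsibility" (14 letters)
Left-to-right scan:
  (1) 'r' (letter)
  (2) 'e' (letter)
  (3) 's' (letter)
  (4) 'p' (letter)
  (5) 'o' (letter)
  (6) 'n' (letter)
  (7) 's' (letter)
  (8) 'i' (letter)
  (9) 'b' (letter)
  (10) 'i' (letter)
  (11) 'l' (letter)
  (12) 'i' (letter)
  (13) 't' (letter)
  (14) 'y' (letter)
Units from scan: 14
Sound units = 14 units


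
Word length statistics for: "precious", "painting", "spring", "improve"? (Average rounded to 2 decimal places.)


Lengths: "precious"=8, "painting"=8, "spring"=6, "improve"=7
Sum = 29, Count = 4
Average = 29/4 = 7.25
= avg=7.25, min=6, max=8


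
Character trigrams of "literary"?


Word: "literary" (length 8)
Number of trigrams = 8 - 3 + 1 = 6
  Position 0: "lit"
  Position 1: "ite"
  Position 2: "ter"
  Position 3: "era"
  Position 4: "rar"
  Position 5: "ary"
Trigrams = "lit", "ite", "ter", "era", "rar", "ary"


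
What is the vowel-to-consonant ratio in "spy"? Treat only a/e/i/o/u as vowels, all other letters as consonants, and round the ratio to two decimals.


Word: "spy"
Vowels (a,e,i,o,u): 0
Consonants: 3
Ratio = 0/3
= 0.00


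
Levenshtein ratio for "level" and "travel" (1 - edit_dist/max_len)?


Word 1: "level" (length 5)
Word 2: "travel" (length 6)
One optimal edit sequence:
  1. insert 't'  (+1)
  2. substitute 'l' -> 'r'  (+1)
  3. substitute 'e' -> 'a'  (+1)
  4. keep 'v'
  5. keep 'e'
  6. keep 'l'
Edit distance = 3
Max length = max(5, 6) = 6
Similarity = 1 - 3/6
= 0.5000


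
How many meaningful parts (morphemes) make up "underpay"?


Word: "underpay"
Morphemes: under- + pay
Each morpheme carries meaning
= 2 morphemes


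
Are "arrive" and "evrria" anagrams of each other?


Word 1: "arrive" → sorted: aeirrv
Word 2: "evrria" → sorted: aeirrv
Same letters? aeirrv == aeirrv
Anagram = Yes


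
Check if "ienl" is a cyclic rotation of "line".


Word: "line", Candidate: "ienl"
Method: check if candidate is substring of word+word
"lineline" contains "ienl"? No
Is rotation = No


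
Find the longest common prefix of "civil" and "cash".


Word 1: "civil"
Word 2: "cash"
Comparing from start:
  Pos 0: 'c' == 'c'
  Pos 1: 'i' != 'a' (stop)
LCP = "c" (length 1)


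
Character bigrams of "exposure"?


Word: "exposure" (length 8)
Number of bigrams = 8 - 2 + 1 = 7
  Position 0: "ex"
  Position 1: "xp"
  Position 2: "po"
  Position 3: "os"
  Position 4: "su"
  Position 5: "ur"
  Position 6: "re"
Bigrams = "ex", "xp", "po", "os", "su", "ur", "re"


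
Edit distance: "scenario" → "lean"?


Word 1: "scenario" (length 8)
Word 2: "lean" (length 4)
One optimal edit sequence (insert/delete/substitute each cost 1):
  1. delete 's'  (+1)
  2. substitute 'c' -> 'l'  (+1)
  3. keep 'e'
  4. delete 'n'  (+1)
  5. keep 'a'
  6. delete 'r'  (+1)
  7. delete 'i'  (+1)
  8. substitute 'o' -> 'n'  (+1)
Total edit operations: 6
Edit distance = 6


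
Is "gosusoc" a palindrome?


Word: "gosusoc"
Reversed: "cosusog"
Forward == Backward? gosusoc != cosusog
Palindrome = No


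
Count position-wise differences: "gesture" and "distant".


Comparing character by character (same length = 7):
  Pos 0: 'g' vs 'd' !=
  Pos 1: 'e' vs 'i' !=
  Pos 2: 's' vs 's' =
  Pos 3: 't' vs 't' =
  Pos 4: 'u' vs 'a' !=
  Pos 5: 'r' vs 'n' !=
  Pos 6: 'e' vs 't' !=
Hamming distance = 5


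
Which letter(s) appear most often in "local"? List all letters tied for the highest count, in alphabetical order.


Word: "local"
Letter counts:
  'a': 1
  'c': 1
  'l': 2
  'o': 1
Maximum count = 2
Most frequent = 'l' (2 times each)


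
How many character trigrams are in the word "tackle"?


Word: "tackle" (length 6)
Number of 3-grams = length - 3 + 1 = 6 - 3 + 1
= 4


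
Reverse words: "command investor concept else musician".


Original: "command investor concept else musician"
Words (1..n): command | investor | concept | else | musician
Reversed (n..1): musician | else | concept | investor | command
Result = "musician else concept investor command"


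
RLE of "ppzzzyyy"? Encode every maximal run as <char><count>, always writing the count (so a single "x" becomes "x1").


String: "ppzzzyyy"
Scanning for consecutive runs:
  'p' x 2
  'z' x 3
  'y' x 3
RLE = "p2z3y3"


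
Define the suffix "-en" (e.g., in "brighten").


Suffix: -en
As in: brighten -> bright + -en
Meaning = to make / become


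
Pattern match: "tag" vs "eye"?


Pattern of "tag": [0, 1, 2]
Pattern of "eye": [0, 1, 0]
Patterns do not match
Same pattern = No


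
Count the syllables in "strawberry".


Word: "strawberry"
Syllable breakdown: straw / ber / ry
Counting: 3 parts
= 3 syllables


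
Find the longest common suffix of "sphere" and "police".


Word 1: "sphere"
Word 2: "police"
Comparing from end:
  Pos -1: 'e' == 'e'
  Pos -2: 'r' != 'c' (stop)
LCS = "e" (length 1)


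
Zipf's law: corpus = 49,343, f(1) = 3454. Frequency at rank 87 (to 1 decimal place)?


Zipf's law: f(r) = f(1) / r
f(1) = 3454
f(87) = 3454 / 87
= 39.7 occurrences


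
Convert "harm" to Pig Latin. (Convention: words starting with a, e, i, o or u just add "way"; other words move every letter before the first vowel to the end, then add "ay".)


Word: "harm"
Starts with consonant(s) → move to end, add 'ay'
Consonant cluster: "h"
Pig Latin = "armhay"


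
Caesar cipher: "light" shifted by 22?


Word: "light"
Shift: 22
Each letter → (letter + shift) mod 26:
  'l' (11) + 22 = 7 → 'h'
  'i' (8) + 22 = 4 → 'e'
  'g' (6) + 22 = 2 → 'c'
  'h' (7) + 22 = 3 → 'd'
  't' (19) + 22 = 15 → 'p'
Result = "hecdp"


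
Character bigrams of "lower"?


Word: "lower" (length 5)
Number of bigrams = 5 - 2 + 1 = 4
  Position 0: "lo"
  Position 1: "ow"
  Position 2: "we"
  Position 3: "er"
Bigrams = "lo", "ow", "we", "er"


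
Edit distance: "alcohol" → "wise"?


Word 1: "alcohol" (length 7)
Word 2: "wise" (length 4)
One optimal edit sequence (insert/delete/substitute each cost 1):
  1. delete 'a'  (+1)
  2. delete 'l'  (+1)
  3. delete 'c'  (+1)
  4. substitute 'o' -> 'w'  (+1)
  5. substitute 'h' -> 'i'  (+1)
  6. substitute 'o' -> 's'  (+1)
  7. substitute 'l' -> 'e'  (+1)
Total edit operations: 7
Edit distance = 7


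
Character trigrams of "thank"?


Word: "thank" (length 5)
Number of trigrams = 5 - 3 + 1 = 3
  Position 0: "tha"
  Position 1: "han"
  Position 2: "ank"
Trigrams = "tha", "han", "ank"


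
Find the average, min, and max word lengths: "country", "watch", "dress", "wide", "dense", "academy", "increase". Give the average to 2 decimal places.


Lengths: "country"=7, "watch"=5, "dress"=5, "wide"=4, "dense"=5, "academy"=7, "increase"=8
Sum = 41, Count = 7
Average = 41/7 = 5.86
= avg=5.86, min=4, max=8


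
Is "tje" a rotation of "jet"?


Word: "jet", Candidate: "tje"
Method: check if candidate is substring of word+word
"jetjet" contains "tje"? Yes
Is rotation = Yes


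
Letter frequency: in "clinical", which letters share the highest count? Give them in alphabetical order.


Word: "clinical"
Letter counts:
  'a': 1
  'c': 2
  'i': 2
  'l': 2
  'n': 1
Maximum count = 2
Most frequent = 'c', 'i', 'l' (2 times each)


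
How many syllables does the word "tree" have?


Word: "tree"
Syllable breakdown: tree
Counting: 1 part
= 1 syllable


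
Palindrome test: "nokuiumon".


Word: "nokuiumon"
Reversed: "nomuiukon"
Forward == Backward? nokuiumon != nomuiukon
Palindrome = No


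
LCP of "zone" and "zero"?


Word 1: "zone"
Word 2: "zero"
Comparing from start:
  Pos 0: 'z' == 'z'
  Pos 1: 'o' != 'e' (stop)
LCP = "z" (length 1)


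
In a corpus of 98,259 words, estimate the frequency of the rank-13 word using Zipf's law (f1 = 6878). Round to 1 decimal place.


Zipf's law: f(r) = f(1) / r
f(1) = 6878
f(13) = 6878 / 13
= 529.1 occurrences


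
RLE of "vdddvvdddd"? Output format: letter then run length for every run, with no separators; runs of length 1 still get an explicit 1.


String: "vdddvvdddd"
Scanning for consecutive runs:
  'v' x 1
  'd' x 3
  'v' x 2
  'd' x 4
RLE = "v1d3v2d4"


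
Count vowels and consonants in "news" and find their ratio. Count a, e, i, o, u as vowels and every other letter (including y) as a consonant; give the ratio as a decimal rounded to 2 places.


Word: "news"
Vowels (a,e,i,o,u): 1
Consonants: 3
Ratio = 1/3
= 0.33


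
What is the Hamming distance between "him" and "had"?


Comparing character by character (same length = 3):
  Pos 0: 'h' vs 'h' =
  Pos 1: 'i' vs 'a' !=
  Pos 2: 'm' vs 'd' !=
Hamming distance = 2


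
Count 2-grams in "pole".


Word: "pole" (length 4)
Number of 2-grams = length - 2 + 1 = 4 - 2 + 1
= 3


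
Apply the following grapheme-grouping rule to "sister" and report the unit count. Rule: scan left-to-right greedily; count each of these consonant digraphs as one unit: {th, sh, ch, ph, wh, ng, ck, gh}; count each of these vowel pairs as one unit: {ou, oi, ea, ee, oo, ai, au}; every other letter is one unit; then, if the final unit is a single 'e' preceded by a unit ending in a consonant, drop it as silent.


Word: "sister" (6 letters)
Left-to-right scan:
  (1) 's' (letter)
  (2) 'i' (letter)
  (3) 's' (letter)
  (4) 't' (letter)
  (5) 'e' (letter)
  (6) 'r' (letter)
Units from scan: 6
Sound units = 6 units


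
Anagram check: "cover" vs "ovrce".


Word 1: "cover" → sorted: ceorv
Word 2: "ovrce" → sorted: ceorv
Same letters? ceorv == ceorv
Anagram = Yes


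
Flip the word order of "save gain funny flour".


Original: "save gain funny flour"
Words (1..n): save | gain | funny | flour
Reversed (n..1): flour | funny | gain | save
Result = "flour funny gain save"


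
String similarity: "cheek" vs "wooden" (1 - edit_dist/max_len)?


Word 1: "cheek" (length 5)
Word 2: "wooden" (length 6)
One optimal edit sequence:
  1. insert 'w'  (+1)
  2. substitute 'c' -> 'o'  (+1)
  3. substitute 'h' -> 'o'  (+1)
  4. substitute 'e' -> 'd'  (+1)
  5. keep 'e'
  6. substitute 'k' -> 'n'  (+1)
Edit distance = 5
Max length = max(5, 6) = 6
Similarity = 1 - 5/6
= 0.1667


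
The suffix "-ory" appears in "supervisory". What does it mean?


Suffix: -ory
Example: supervisory (supervise + -ory, with a spelling change)
Meaning = relating to / place for


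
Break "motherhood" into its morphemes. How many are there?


Word: "motherhood"
Morphemes: mother / -hood
Each morpheme carries meaning
= 2 morphemes


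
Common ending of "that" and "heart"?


Word 1: "that"
Word 2: "heart"
Comparing from end:
  Pos -1: 't' == 't'
  Pos -2: 'a' != 'r' (stop)
LCS = "t" (length 1)


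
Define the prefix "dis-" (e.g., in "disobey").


Prefix: dis-
As in: disobey -> dis- + obey
Meaning = not / opposite


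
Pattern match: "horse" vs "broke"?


Pattern of "horse": [0, 1, 2, 3, 4]
Pattern of "broke": [0, 1, 2, 3, 4]
Patterns match
Same pattern = Yes


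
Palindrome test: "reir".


Word: "reir"
Reversed: "rier"
Forward == Backward? reir != rier
Palindrome = No


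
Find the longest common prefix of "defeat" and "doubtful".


Word 1: "defeat"
Word 2: "doubtful"
Comparing from start:
  Pos 0: 'd' == 'd'
  Pos 1: 'e' != 'o' (stop)
LCP = "d" (length 1)


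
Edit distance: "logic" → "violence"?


Word 1: "logic" (length 5)
Word 2: "violence" (length 8)
One optimal edit sequence (insert/delete/substitute each cost 1):
  1. insert 'v'  (+1)
  2. substitute 'l' -> 'i'  (+1)
  3. keep 'o'
  4. insert 'l'  (+1)
  5. substitute 'g' -> 'e'  (+1)
  6. substitute 'i' -> 'n'  (+1)
  7. keep 'c'
  8. insert 'e'  (+1)
Total edit operations: 6
Edit distance = 6


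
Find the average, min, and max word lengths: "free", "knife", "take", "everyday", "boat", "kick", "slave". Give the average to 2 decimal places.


Lengths: "free"=4, "knife"=5, "take"=4, "everyday"=8, "boat"=4, "kick"=4, "slave"=5
Sum = 34, Count = 7
Average = 34/7 = 4.86
= avg=4.86, min=4, max=8


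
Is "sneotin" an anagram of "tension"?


Word 1: "tension" → sorted: einnost
Word 2: "sneotin" → sorted: einnost
Same letters? einnost == einnost
Anagram = Yes


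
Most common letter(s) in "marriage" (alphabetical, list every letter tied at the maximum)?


Word: "marriage"
Letter counts:
  'a': 2
  'e': 1
  'g': 1
  'i': 1
  'm': 1
  'r': 2
Maximum count = 2
Most frequent = 'a', 'r' (2 times each)


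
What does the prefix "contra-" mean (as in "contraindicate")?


Prefix: contra-
Example: contraindicate (contra- + indicate)
Meaning = against


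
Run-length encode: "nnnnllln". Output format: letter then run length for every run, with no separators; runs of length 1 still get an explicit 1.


String: "nnnnllln"
Scanning for consecutive runs:
  'n' x 4
  'l' x 3
  'n' x 1
RLE = "n4l3n1"


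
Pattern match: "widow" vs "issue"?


Pattern of "widow": [0, 1, 2, 3, 0]
Pattern of "issue": [0, 1, 1, 2, 3]
Patterns do not match
Same pattern = No


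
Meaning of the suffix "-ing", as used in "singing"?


Suffix: -ing
Example: singing = sing + -ing
Meaning = present participle


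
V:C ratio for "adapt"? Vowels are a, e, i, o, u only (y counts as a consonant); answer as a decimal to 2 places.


Word: "adapt"
Vowels (a,e,i,o,u): 2
Consonants: 3
Ratio = 2/3
= 0.67


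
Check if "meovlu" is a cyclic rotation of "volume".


Word: "volume", Candidate: "meovlu"
Method: check if candidate is substring of word+word
"volumevolume" contains "meovlu"? No
Is rotation = No


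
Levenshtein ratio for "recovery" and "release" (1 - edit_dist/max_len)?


Word 1: "recovery" (length 8)
Word 2: "release" (length 7)
One optimal edit sequence:
  1. keep 'r'
  2. keep 'e'
  3. delete 'c'  (+1)
  4. substitute 'o' -> 'l'  (+1)
  5. substitute 'v' -> 'e'  (+1)
  6. substitute 'e' -> 'a'  (+1)
  7. substitute 'r' -> 's'  (+1)
  8. substitute 'y' -> 'e'  (+1)
Edit distance = 6
Max length = max(8, 7) = 8
Similarity = 1 - 6/8
= 0.2500


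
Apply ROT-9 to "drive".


Word: "drive"
Shift: 9
Each letter → (letter + shift) mod 26:
  'd' (3) + 9 = 12 → 'm'
  'r' (17) + 9 = 0 → 'a'
  'i' (8) + 9 = 17 → 'r'
  'v' (21) + 9 = 4 → 'e'
  'e' (4) + 9 = 13 → 'n'
Result = "maren"


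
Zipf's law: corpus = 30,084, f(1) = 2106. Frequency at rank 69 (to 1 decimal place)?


Zipf's law: f(r) = f(1) / r
f(1) = 2106
f(69) = 2106 / 69
= 30.5 occurrences


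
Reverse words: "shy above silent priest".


Original: "shy above silent priest"
Words (1..n): shy | above | silent | priest
Reversed (n..1): priest | silent | above | shy
Result = "priest silent above shy"


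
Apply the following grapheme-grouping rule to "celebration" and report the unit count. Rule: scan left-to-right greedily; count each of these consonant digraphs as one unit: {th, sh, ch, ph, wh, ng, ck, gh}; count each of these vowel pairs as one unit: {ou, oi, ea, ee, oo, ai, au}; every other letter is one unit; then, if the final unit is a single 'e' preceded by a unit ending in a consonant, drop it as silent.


Word: "celebration" (11 letters)
Left-to-right scan:
  1. 'c' (letter)
  2. 'e' (letter)
  3. 'l' (letter)
  4. 'e' (letter)
  5. 'b' (letter)
  6. 'r' (letter)
  7. 'a' (letter)
  8. 't' (letter)
  9. 'i' (letter)
  10. 'o' (letter)
  11. 'n' (letter)
Units from scan: 11
Sound units = 11 units


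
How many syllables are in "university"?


Word: "university"
Syllable breakdown: u | ni | ver | si | ty
Counting: 5 parts
= 5 syllables


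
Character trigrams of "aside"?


Word: "aside" (length 5)
Number of trigrams = 5 - 3 + 1 = 3
  Position 0: "asi"
  Position 1: "sid"
  Position 2: "ide"
Trigrams = "asi", "sid", "ide"


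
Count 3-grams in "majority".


Word: "majority" (length 8)
Number of 3-grams = length - 3 + 1 = 8 - 3 + 1
= 6


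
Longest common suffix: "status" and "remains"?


Word 1: "status"
Word 2: "remains"
Comparing from end:
  Pos -1: 's' == 's'
  Pos -2: 'u' != 'n' (stop)
LCS = "s" (length 1)


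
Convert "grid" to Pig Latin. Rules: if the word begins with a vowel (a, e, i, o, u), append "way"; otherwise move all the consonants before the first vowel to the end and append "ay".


Word: "grid"
Starts with consonant(s) → move to end, add 'ay'
Consonant cluster: "gr"
Pig Latin = "idgray"


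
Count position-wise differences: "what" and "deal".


Comparing character by character (same length = 4):
  Pos 0: 'w' vs 'd' !=
  Pos 1: 'h' vs 'e' !=
  Pos 2: 'a' vs 'a' =
  Pos 3: 't' vs 'l' !=
Hamming distance = 3


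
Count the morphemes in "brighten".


Word: "brighten"
Morphemes: bright + -en
Each morpheme carries meaning
= 2 morphemes


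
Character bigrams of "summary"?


Word: "summary" (length 7)
Number of bigrams = 7 - 2 + 1 = 6
  Position 0: "su"
  Position 1: "um"
  Position 2: "mm"
  Position 3: "ma"
  Position 4: "ar"
  Position 5: "ry"
Bigrams = "su", "um", "mm", "ma", "ar", "ry"


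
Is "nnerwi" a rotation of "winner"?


Word: "winner", Candidate: "nnerwi"
Method: check if candidate is substring of word+word
"winnerwinner" contains "nnerwi"? Yes
Is rotation = Yes


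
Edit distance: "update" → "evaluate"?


Word 1: "update" (length 6)
Word 2: "evaluate" (length 8)
One optimal edit sequence (insert/delete/substitute each cost 1):
  1. insert 'e'  (+1)
  2. insert 'v'  (+1)
  3. substitute 'u' -> 'a'  (+1)
  4. substitute 'p' -> 'l'  (+1)
  5. substitute 'd' -> 'u'  (+1)
  6. keep 'a'
  7. keep 't'
  8. keep 'e'
Total edit operations: 5
Edit distance = 5


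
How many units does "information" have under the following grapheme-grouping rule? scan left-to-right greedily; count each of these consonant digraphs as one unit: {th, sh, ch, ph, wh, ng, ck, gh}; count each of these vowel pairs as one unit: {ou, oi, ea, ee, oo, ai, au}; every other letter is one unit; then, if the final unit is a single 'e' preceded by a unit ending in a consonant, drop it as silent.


Word: "information" (11 letters)
Left-to-right scan:
  [1] 'i' (letter)
  [2] 'n' (letter)
  [3] 'f' (letter)
  [4] 'o' (letter)
  [5] 'r' (letter)
  [6] 'm' (letter)
  [7] 'a' (letter)
  [8] 't' (letter)
  [9] 'i' (letter)
  [10] 'o' (letter)
  [11] 'n' (letter)
Units from scan: 11
Sound units = 11 units


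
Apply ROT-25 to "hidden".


Word: "hidden"
Shift: 25
Each letter → (letter + shift) mod 26:
  'h' (7) + 25 = 6 → 'g'
  'i' (8) + 25 = 7 → 'h'
  'd' (3) + 25 = 2 → 'c'
  'd' (3) + 25 = 2 → 'c'
  'e' (4) + 25 = 3 → 'd'
  'n' (13) + 25 = 12 → 'm'
Result = "ghccdm"


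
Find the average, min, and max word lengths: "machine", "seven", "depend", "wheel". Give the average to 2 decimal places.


Lengths: "machine"=7, "seven"=5, "depend"=6, "wheel"=5
Sum = 23, Count = 4
Average = 23/4 = 5.75
= avg=5.75, min=5, max=7


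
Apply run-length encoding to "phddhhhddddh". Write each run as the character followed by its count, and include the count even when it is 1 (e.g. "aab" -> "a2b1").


String: "phddhhhddddh"
Scanning for consecutive runs:
  'p' x 1
  'h' x 1
  'd' x 2
  'h' x 3
  'd' x 4
  'h' x 1
RLE = "p1h1d2h3d4h1"


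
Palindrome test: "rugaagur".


Word: "rugaagur"
Reversed: "rugaagur"
Forward == Backward? rugaagur == rugaagur
Palindrome = Yes


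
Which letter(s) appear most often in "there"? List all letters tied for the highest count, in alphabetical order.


Word: "there"
Letter counts:
  'e': 2
  'h': 1
  'r': 1
  't': 1
Maximum count = 2
Most frequent = 'e' (2 times each)


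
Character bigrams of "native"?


Word: "native" (length 6)
Number of bigrams = 6 - 2 + 1 = 5
  Position 0: "na"
  Position 1: "at"
  Position 2: "ti"
  Position 3: "iv"
  Position 4: "ve"
Bigrams = "na", "at", "ti", "iv", "ve"


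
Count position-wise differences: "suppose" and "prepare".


Comparing character by character (same length = 7):
  Pos 0: 's' vs 'p' !=
  Pos 1: 'u' vs 'r' !=
  Pos 2: 'p' vs 'e' !=
  Pos 3: 'p' vs 'p' =
  Pos 4: 'o' vs 'a' !=
  Pos 5: 's' vs 'r' !=
  Pos 6: 'e' vs 'e' =
Hamming distance = 5


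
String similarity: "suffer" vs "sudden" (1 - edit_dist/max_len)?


Word 1: "suffer" (length 6)
Word 2: "sudden" (length 6)
One optimal edit sequence:
  1. keep 's'
  2. keep 'u'
  3. substitute 'f' -> 'd'  (+1)
  4. substitute 'f' -> 'd'  (+1)
  5. keep 'e'
  6. substitute 'r' -> 'n'  (+1)
Edit distance = 3
Max length = max(6, 6) = 6
Similarity = 1 - 3/6
= 0.5000


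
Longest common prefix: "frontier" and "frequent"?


Word 1: "frontier"
Word 2: "frequent"
Comparing from start:
  Pos 0: 'f' == 'f'
  Pos 1: 'r' == 'r'
  Pos 2: 'o' != 'e' (stop)
LCP = "fr" (length 2)


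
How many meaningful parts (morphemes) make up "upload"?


Word: "upload"
Morphemes: up- | load
Each morpheme carries meaning
= 2 morphemes


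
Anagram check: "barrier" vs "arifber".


Word 1: "barrier" → sorted: abeirrr
Word 2: "arifber" → sorted: abefirr
Same letters? abeirrr != abefirr
Anagram = No


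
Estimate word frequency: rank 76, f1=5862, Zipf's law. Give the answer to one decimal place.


Zipf's law: f(r) = f(1) / r
f(1) = 5862
f(76) = 5862 / 76
= 77.1 occurrences


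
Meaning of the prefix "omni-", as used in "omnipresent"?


Prefix: omni-
Example: omnipresent (omni- + present)
Meaning = all


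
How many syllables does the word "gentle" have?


Word: "gentle"
Syllable breakdown: gen · tle
Counting: 2 parts
= 2 syllables


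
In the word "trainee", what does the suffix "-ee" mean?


Suffix: -ee
As in: trainee -> train + -ee
Meaning = one who receives


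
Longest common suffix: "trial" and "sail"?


Word 1: "trial"
Word 2: "sail"
Comparing from end:
  Pos -1: 'l' == 'l'
  Pos -2: 'a' != 'i' (stop)
LCS = "l" (length 1)


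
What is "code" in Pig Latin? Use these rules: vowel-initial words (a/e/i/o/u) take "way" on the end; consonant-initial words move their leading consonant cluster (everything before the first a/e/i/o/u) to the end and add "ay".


Word: "code"
Starts with consonant(s) → move to end, add 'ay'
Consonant cluster: "c"
Pig Latin = "odecay"


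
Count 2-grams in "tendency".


Word: "tendency" (length 8)
Number of 2-grams = length - 2 + 1 = 8 - 2 + 1
= 7


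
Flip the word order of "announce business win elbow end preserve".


Original: "announce business win elbow end preserve"
Words (1..n): announce | business | win | elbow | end | preserve
Reversed (n..1): preserve | end | elbow | win | business | announce
Result = "preserve end elbow win business announce"


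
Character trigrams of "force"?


Word: "force" (length 5)
Number of trigrams = 5 - 3 + 1 = 3
  Position 0: "for"
  Position 1: "orc"
  Position 2: "rce"
Trigrams = "for", "orc", "rce"


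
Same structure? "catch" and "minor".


Pattern of "catch": [0, 1, 2, 0, 3]
Pattern of "minor": [0, 1, 2, 3, 4]
Patterns do not match
Same pattern = No


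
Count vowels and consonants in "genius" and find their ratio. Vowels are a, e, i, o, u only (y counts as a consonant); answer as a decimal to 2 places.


Word: "genius"
Vowels (a,e,i,o,u): 3
Consonants: 3
Ratio = 3/3
= 1.00


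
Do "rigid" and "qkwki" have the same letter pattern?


Pattern of "rigid": [0, 1, 2, 1, 3]
Pattern of "qkwki": [0, 1, 2, 1, 3]
Patterns match
Same pattern = Yes


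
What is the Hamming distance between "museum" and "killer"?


Comparing character by character (same length = 6):
  Pos 0: 'm' vs 'k' !=
  Pos 1: 'u' vs 'i' !=
  Pos 2: 's' vs 'l' !=
  Pos 3: 'e' vs 'l' !=
  Pos 4: 'u' vs 'e' !=
  Pos 5: 'm' vs 'r' !=
Hamming distance = 6


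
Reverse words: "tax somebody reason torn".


Original: "tax somebody reason torn"
Words (1..n): tax | somebody | reason | torn
Reversed (n..1): torn | reason | somebody | tax
Result = "torn reason somebody tax"


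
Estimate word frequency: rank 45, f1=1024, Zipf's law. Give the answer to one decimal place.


Zipf's law: f(r) = f(1) / r
f(1) = 1024
f(45) = 1024 / 45
= 22.8 occurrences


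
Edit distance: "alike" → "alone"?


Word 1: "alike" (length 5)
Word 2: "alone" (length 5)
One optimal edit sequence (insert/delete/substitute each cost 1):
  1. keep 'a'
  2. keep 'l'
  3. substitute 'i' -> 'o'  (+1)
  4. substitute 'k' -> 'n'  (+1)
  5. keep 'e'
Total edit operations: 2
Edit distance = 2


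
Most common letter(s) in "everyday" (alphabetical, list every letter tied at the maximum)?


Word: "everyday"
Letter counts:
  'a': 1
  'd': 1
  'e': 2
  'r': 1
  'v': 1
  'y': 2
Maximum count = 2
Most frequent = 'e', 'y' (2 times each)


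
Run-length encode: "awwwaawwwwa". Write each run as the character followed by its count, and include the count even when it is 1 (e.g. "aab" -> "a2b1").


String: "awwwaawwwwa"
Scanning for consecutive runs:
  'a' x 1
  'w' x 3
  'a' x 2
  'w' x 4
  'a' x 1
RLE = "a1w3a2w4a1"


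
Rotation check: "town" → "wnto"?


Word: "town", Candidate: "wnto"
Method: check if candidate is substring of word+word
"towntown" contains "wnto"? Yes
Is rotation = Yes


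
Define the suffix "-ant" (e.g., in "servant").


Suffix: -ant
Example: servant (serve + -ant, with a spelling change)
Meaning = one who / that which


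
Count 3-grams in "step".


Word: "step" (length 4)
Number of 3-grams = length - 3 + 1 = 4 - 3 + 1
= 2


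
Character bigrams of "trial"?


Word: "trial" (length 5)
Number of bigrams = 5 - 2 + 1 = 4
  Position 0: "tr"
  Position 1: "ri"
  Position 2: "ia"
  Position 3: "al"
Bigrams = "tr", "ri", "ia", "al"


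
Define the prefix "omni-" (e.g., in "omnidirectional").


Prefix: omni-
Example: omnidirectional (omni- + directional)
Meaning = all


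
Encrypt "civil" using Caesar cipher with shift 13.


Word: "civil"
Shift: 13
Each letter → (letter + shift) mod 26:
  'c' (2) + 13 = 15 → 'p'
  'i' (8) + 13 = 21 → 'v'
  'v' (21) + 13 = 8 → 'i'
  'i' (8) + 13 = 21 → 'v'
  'l' (11) + 13 = 24 → 'y'
Result = "pvivy"


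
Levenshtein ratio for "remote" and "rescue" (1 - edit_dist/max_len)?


Word 1: "remote" (length 6)
Word 2: "rescue" (length 6)
One optimal edit sequence:
  1. keep 'r'
  2. keep 'e'
  3. substitute 'm' -> 's'  (+1)
  4. substitute 'o' -> 'c'  (+1)
  5. substitute 't' -> 'u'  (+1)
  6. keep 'e'
Edit distance = 3
Max length = max(6, 6) = 6
Similarity = 1 - 3/6
= 0.5000


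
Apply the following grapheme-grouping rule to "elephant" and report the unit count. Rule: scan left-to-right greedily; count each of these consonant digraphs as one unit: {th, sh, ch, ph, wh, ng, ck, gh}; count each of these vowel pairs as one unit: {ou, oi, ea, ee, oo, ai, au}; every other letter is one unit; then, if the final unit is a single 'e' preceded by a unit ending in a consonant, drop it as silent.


Word: "elephant" (8 letters)
Left-to-right scan:
  [1] 'e' (letter)
  [2] 'l' (letter)
  [3] 'e' (letter)
  [4] 'ph' (digraph)
  [5] 'a' (letter)
  [6] 'n' (letter)
  [7] 't' (letter)
Units from scan: 7
Sound units = 7 units


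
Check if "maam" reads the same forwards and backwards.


Word: "maam"
Reversed: "maam"
Forward == Backward? maam == maam
Palindrome = Yes


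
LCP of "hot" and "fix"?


Word 1: "hot"
Word 2: "fix"
Comparing from start:
  Pos 0: 'h' != 'f' (stop)
LCP = "" (length 0)


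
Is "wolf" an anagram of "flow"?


Word 1: "flow" → sorted: flow
Word 2: "wolf" → sorted: flow
Same letters? flow == flow
Anagram = Yes


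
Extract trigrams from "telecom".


Word: "telecom" (length 7)
Number of trigrams = 7 - 3 + 1 = 5
  Position 0: "tel"
  Position 1: "ele"
  Position 2: "lec"
  Position 3: "eco"
  Position 4: "com"
Trigrams = "tel", "ele", "lec", "eco", "com"


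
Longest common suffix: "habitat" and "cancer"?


Word 1: "habitat"
Word 2: "cancer"
Comparing from end:
  Pos -1: 't' != 'r' (stop)
LCS = "" (length 0)


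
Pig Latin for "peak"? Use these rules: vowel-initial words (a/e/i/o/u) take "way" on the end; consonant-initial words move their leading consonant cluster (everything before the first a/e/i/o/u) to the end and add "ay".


Word: "peak"
Starts with consonant(s) → move to end, add 'ay'
Consonant cluster: "p"
Pig Latin = "eakpay"


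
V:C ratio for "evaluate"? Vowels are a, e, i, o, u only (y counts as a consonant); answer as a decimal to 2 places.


Word: "evaluate"
Vowels (a,e,i,o,u): 5
Consonants: 3
Ratio = 5/3
= 1.67


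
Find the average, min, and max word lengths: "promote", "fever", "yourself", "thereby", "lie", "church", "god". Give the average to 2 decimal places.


Lengths: "promote"=7, "fever"=5, "yourself"=8, "thereby"=7, "lie"=3, "church"=6, "god"=3
Sum = 39, Count = 7
Average = 39/7 = 5.57
= avg=5.57, min=3, max=8


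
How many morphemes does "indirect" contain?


Word: "indirect"
Morphemes: in- / direct
Each morpheme carries meaning
= 2 morphemes


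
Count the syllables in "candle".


Word: "candle"
Syllable breakdown: can-dle
Counting: 2 parts
= 2 syllables


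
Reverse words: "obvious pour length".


Original: "obvious pour length"
Words (1..n): obvious | pour | length
Reversed (n..1): length | pour | obvious
Result = "length pour obvious"


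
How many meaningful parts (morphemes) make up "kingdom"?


Word: "kingdom"
Morphemes: king | -dom
Each morpheme carries meaning
= 2 morphemes


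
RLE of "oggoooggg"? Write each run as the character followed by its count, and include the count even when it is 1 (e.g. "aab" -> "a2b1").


String: "oggoooggg"
Scanning for consecutive runs:
  'o' x 1
  'g' x 2
  'o' x 3
  'g' x 3
RLE = "o1g2o3g3"


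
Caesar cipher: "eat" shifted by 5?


Word: "eat"
Shift: 5
Each letter → (letter + shift) mod 26:
  'e' (4) + 5 = 9 → 'j'
  'a' (0) + 5 = 5 → 'f'
  't' (19) + 5 = 24 → 'y'
Result = "jfy"


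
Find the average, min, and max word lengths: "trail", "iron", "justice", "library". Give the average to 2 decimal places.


Lengths: "trail"=5, "iron"=4, "justice"=7, "library"=7
Sum = 23, Count = 4
Average = 23/4 = 5.75
= avg=5.75, min=4, max=7


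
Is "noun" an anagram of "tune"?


Word 1: "tune" → sorted: entu
Word 2: "noun" → sorted: nnou
Same letters? entu != nnou
Anagram = No


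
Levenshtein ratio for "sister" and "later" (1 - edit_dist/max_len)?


Word 1: "sister" (length 6)
Word 2: "later" (length 5)
One optimal edit sequence:
  1. delete 's'  (+1)
  2. substitute 'i' -> 'l'  (+1)
  3. substitute 's' -> 'a'  (+1)
  4. keep 't'
  5. keep 'e'
  6. keep 'r'
Edit distance = 3
Max length = max(6, 5) = 6
Similarity = 1 - 3/6
= 0.5000


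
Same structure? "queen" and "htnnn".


Pattern of "queen": [0, 1, 2, 2, 3]
Pattern of "htnnn": [0, 1, 2, 2, 2]
Patterns do not match
Same pattern = No


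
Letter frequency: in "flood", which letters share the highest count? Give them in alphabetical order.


Word: "flood"
Letter counts:
  'd': 1
  'f': 1
  'l': 1
  'o': 2
Maximum count = 2
Most frequent = 'o' (2 times each)


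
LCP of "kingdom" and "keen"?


Word 1: "kingdom"
Word 2: "keen"
Comparing from start:
  Pos 0: 'k' == 'k'
  Pos 1: 'i' != 'e' (stop)
LCP = "k" (length 1)


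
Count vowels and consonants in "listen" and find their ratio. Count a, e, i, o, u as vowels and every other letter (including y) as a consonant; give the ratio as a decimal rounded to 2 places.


Word: "listen"
Vowels (a,e,i,o,u): 2
Consonants: 4
Ratio = 2/4
= 0.50


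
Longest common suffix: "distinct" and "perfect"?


Word 1: "distinct"
Word 2: "perfect"
Comparing from end:
  Pos -1: 't' == 't'
  Pos -2: 'c' == 'c'
  Pos -3: 'n' != 'e' (stop)
LCS = "ct" (length 2)


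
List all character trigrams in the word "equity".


Word: "equity" (length 6)
Number of trigrams = 6 - 3 + 1 = 4
  Position 0: "equ"
  Position 1: "qui"
  Position 2: "uit"
  Position 3: "ity"
Trigrams = "equ", "qui", "uit", "ity"


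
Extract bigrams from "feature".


Word: "feature" (length 7)
Number of bigrams = 7 - 2 + 1 = 6
  Position 0: "fe"
  Position 1: "ea"
  Position 2: "at"
  Position 3: "tu"
  Position 4: "ur"
  Position 5: "re"
Bigrams = "fe", "ea", "at", "tu", "ur", "re"


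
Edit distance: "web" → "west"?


Word 1: "web" (length 3)
Word 2: "west" (length 4)
One optimal edit sequence (insert/delete/substitute each cost 1):
  1. keep 'w'
  2. keep 'e'
  3. insert 's'  (+1)
  4. substitute 'b' -> 't'  (+1)
Total edit operations: 2
Edit distance = 2


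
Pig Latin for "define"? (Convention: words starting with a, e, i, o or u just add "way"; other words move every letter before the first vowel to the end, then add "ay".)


Word: "define"
Starts with consonant(s) → move to end, add 'ay'
Consonant cluster: "d"
Pig Latin = "efineday"


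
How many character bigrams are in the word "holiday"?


Word: "holiday" (length 7)
Number of 2-grams = length - 2 + 1 = 7 - 2 + 1
= 6


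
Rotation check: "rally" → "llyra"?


Word: "rally", Candidate: "llyra"
Method: check if candidate is substring of word+word
"rallyrally" contains "llyra"? Yes
Is rotation = Yes


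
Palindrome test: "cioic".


Word: "cioic"
Reversed: "cioic"
Forward == Backward? cioic == cioic
Palindrome = Yes


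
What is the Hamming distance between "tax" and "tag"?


Comparing character by character (same length = 3):
  Pos 0: 't' vs 't' =
  Pos 1: 'a' vs 'a' =
  Pos 2: 'x' vs 'g' !=
Hamming distance = 1


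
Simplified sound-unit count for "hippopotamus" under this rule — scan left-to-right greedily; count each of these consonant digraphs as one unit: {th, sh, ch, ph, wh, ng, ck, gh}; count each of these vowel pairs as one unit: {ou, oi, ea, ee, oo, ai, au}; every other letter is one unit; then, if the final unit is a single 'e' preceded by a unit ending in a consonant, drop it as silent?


Word: "hippopotamus" (12 letters)
Left-to-right scan:
  (1) 'h' (letter)
  (2) 'i' (letter)
  (3) 'p' (letter)
  (4) 'p' (letter)
  (5) 'o' (letter)
  (6) 'p' (letter)
  (7) 'o' (letter)
  (8) 't' (letter)
  (9) 'a' (letter)
  (10) 'm' (letter)
  (11) 'u' (letter)
  (12) 's' (letter)
Units from scan: 12
Sound units = 12 units
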